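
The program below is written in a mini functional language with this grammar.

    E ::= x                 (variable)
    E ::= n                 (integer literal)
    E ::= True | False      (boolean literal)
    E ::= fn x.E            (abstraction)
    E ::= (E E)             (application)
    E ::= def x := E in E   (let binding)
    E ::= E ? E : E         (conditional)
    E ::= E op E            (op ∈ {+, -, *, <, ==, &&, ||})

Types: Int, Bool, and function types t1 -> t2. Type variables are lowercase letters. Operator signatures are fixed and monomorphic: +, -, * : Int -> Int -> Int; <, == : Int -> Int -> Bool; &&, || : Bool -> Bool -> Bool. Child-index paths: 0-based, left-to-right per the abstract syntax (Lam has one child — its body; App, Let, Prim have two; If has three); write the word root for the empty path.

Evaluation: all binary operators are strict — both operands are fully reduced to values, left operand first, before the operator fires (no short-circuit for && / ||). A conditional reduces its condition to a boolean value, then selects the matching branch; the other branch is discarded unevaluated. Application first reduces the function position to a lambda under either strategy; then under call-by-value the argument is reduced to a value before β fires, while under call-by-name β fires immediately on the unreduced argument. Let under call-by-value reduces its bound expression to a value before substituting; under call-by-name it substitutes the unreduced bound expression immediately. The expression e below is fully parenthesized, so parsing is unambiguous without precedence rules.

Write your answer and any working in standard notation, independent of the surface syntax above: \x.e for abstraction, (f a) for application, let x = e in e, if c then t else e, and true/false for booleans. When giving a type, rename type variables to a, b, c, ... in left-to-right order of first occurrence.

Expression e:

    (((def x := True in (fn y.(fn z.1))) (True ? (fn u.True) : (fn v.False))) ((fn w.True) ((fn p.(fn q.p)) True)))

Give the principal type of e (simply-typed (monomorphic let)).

Derivation:
let x : Bool
\z._ : b -> Int
\y._ : a -> b -> Int
  unify Bool ~ Bool
\u._ : c -> Bool
\v._ : d -> Bool
  unify c -> Bool ~ d -> Bool
  unify c ~ d
  unify Bool ~ Bool
  unify a -> b -> Int ~ (d -> Bool) -> e
  unify a ~ d -> Bool
  unify b -> Int ~ e
_ _ : b -> Int
\w._ : f -> Bool
p : g
\q._ : h -> g
\p._ : g -> h -> g
  unify g -> h -> g ~ Bool -> i
  unify g ~ Bool
  unify h -> Bool ~ i
_ _ : h -> Bool
  unify f -> Bool ~ (h -> Bool) -> j
  unify f ~ h -> Bool
  unify Bool ~ j
_ _ : Bool
  unify b -> Int ~ Bool -> k
  unify b ~ Bool
  unify Int ~ k
_ _ : Int

Answer: Int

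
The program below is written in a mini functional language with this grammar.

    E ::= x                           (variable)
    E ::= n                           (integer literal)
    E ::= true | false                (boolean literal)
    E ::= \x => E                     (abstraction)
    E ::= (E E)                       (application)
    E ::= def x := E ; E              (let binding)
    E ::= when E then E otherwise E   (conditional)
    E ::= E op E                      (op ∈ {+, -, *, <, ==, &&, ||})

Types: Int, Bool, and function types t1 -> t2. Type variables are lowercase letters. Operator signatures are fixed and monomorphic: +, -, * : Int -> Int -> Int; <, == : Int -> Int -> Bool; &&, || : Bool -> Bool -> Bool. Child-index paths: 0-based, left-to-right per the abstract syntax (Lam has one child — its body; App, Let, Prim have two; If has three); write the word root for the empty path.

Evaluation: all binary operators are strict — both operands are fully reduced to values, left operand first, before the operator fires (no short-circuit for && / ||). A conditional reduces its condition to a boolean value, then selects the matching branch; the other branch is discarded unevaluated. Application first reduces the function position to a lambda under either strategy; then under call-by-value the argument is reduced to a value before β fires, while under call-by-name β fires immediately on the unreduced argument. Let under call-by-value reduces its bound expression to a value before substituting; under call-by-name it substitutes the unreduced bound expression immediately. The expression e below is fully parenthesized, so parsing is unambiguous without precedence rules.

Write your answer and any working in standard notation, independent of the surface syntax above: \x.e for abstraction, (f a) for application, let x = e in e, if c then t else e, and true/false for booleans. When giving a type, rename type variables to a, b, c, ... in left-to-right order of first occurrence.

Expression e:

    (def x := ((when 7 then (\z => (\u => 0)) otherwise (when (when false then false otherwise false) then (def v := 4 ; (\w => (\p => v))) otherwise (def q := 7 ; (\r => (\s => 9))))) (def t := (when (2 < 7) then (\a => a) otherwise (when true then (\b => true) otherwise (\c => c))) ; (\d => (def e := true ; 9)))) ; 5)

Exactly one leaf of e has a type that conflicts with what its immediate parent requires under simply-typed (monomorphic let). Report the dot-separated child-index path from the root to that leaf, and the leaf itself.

Answer: 0.0.0 : 7

Derivation:
  unify Int ~ Bool
  FAIL: mismatch Int ~ Bool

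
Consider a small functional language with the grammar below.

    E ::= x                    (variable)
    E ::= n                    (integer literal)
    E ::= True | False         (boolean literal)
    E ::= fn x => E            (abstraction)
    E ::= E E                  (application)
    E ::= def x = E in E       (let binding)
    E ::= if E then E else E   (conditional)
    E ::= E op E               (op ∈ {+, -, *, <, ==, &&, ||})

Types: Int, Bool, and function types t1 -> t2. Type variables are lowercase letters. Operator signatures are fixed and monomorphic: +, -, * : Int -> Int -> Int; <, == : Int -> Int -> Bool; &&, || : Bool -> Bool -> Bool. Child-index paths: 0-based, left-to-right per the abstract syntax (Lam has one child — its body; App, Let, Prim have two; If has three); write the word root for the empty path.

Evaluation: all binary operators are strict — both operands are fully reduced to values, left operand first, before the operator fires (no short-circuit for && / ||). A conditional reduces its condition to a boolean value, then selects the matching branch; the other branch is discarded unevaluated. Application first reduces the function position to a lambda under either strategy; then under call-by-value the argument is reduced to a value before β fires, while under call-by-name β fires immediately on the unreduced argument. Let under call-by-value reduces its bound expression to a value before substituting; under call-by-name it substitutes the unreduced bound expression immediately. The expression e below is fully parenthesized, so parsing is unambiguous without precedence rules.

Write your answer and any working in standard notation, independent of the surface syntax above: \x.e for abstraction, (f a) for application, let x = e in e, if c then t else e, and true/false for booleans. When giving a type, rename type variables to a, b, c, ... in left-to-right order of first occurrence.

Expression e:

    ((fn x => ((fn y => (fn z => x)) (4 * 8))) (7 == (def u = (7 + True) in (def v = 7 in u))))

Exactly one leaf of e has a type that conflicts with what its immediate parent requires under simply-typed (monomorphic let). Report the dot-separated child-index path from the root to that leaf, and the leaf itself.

Derivation:
x : a
\z._ : c -> a
\y._ : b -> c -> a
  unify Int ~ Int
  unify Int ~ Int
  unify b -> c -> a ~ Int -> d
  unify b ~ Int
  unify c -> a ~ d
_ _ : c -> a
\x._ : a -> c -> a
  unify Int ~ Int
  unify Int ~ Int
  unify Bool ~ Int
  FAIL: mismatch Bool ~ Int

Answer: 1.1.0.1 : true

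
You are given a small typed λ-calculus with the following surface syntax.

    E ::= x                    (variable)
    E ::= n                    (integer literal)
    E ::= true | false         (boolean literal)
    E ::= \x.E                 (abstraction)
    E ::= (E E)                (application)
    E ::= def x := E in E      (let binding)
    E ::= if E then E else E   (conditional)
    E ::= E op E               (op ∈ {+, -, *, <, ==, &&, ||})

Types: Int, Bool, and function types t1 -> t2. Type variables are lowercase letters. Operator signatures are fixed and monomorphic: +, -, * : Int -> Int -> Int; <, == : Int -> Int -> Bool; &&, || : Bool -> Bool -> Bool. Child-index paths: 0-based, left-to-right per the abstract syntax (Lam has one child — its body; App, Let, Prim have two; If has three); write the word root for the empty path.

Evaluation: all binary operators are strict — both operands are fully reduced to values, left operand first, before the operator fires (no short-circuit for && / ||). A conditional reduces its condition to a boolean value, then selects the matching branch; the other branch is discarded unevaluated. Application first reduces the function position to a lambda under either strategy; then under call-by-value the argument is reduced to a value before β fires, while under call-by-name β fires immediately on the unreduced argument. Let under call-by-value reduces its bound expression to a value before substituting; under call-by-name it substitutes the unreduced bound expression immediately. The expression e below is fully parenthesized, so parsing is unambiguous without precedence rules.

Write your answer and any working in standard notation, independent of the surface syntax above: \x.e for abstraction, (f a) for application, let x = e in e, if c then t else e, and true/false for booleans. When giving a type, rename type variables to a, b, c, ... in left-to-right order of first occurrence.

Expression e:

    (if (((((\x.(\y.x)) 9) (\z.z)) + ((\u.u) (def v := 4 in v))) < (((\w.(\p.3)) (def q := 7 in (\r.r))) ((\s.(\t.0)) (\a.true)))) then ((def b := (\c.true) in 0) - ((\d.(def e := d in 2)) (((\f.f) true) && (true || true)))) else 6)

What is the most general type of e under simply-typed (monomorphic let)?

Working:
x : a
\y._ : b -> a
\x._ : a -> b -> a
  unify a -> b -> a ~ Int -> c
  unify a ~ Int
  unify b -> Int ~ c
_ _ : b -> Int
z : d
\z._ : d -> d
  unify b -> Int ~ (d -> d) -> e
  unify b ~ d -> d
  unify Int ~ e
_ _ : Int
  unify Int ~ Int
u : f
\u._ : f -> f
let v : Int
v : Int
  unify f -> f ~ Int -> g
  unify f ~ Int
  unify Int ~ g
_ _ : Int
  unify Int ~ Int
  unify Int ~ Int
\p._ : i -> Int
\w._ : h -> i -> Int
let q : Int
r : j
\r._ : j -> j
  unify h -> i -> Int ~ (j -> j) -> k
  unify h ~ j -> j
  unify i -> Int ~ k
_ _ : i -> Int
\t._ : m -> Int
\s._ : l -> m -> Int
\a._ : n -> Bool
  unify l -> m -> Int ~ (n -> Bool) -> o
  unify l ~ n -> Bool
  unify m -> Int ~ o
_ _ : m -> Int
  unify i -> Int ~ (m -> Int) -> p
  unify i ~ m -> Int
  unify Int ~ p
_ _ : Int
  unify Int ~ Int
  unify Bool ~ Bool
\c._ : q -> Bool
let b : q -> Bool
  unify Int ~ Int
d : r
let e : r
\d._ : r -> Int
f : s
\f._ : s -> s
  unify s -> s ~ Bool -> t
  unify s ~ Bool
  unify Bool ~ t
_ _ : Bool
  unify Bool ~ Bool
  unify Bool ~ Bool
  unify Bool ~ Bool
  unify Bool ~ Bool
  unify r -> Int ~ Bool -> u
  unify r ~ Bool
  unify Int ~ u
_ _ : Int
  unify Int ~ Int
  unify Int ~ Int

Answer: Int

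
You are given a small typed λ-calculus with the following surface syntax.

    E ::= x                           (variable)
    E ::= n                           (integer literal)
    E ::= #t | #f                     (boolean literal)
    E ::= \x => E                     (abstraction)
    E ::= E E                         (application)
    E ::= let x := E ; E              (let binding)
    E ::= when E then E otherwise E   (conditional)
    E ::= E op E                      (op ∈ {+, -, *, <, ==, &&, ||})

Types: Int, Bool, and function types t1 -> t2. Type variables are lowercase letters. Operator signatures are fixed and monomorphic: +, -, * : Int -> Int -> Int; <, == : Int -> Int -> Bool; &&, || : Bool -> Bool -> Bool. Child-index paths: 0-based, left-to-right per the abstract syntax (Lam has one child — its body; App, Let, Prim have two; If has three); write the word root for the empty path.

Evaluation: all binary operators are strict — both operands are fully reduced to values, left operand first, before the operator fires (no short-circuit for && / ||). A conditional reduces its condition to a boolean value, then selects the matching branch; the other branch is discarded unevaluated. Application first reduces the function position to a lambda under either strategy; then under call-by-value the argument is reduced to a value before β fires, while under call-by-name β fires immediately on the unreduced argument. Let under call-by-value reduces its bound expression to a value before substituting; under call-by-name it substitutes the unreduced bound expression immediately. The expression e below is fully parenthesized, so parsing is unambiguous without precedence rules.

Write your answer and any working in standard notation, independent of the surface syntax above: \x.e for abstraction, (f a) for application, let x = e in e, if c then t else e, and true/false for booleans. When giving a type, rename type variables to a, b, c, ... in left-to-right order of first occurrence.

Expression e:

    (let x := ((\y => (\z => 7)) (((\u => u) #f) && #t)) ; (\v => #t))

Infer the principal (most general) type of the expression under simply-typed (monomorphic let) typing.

Derivation:
\z._ : b -> Int
\y._ : a -> b -> Int
u : c
\u._ : c -> c
  unify c -> c ~ Bool -> d
  unify c ~ Bool
  unify Bool ~ d
_ _ : Bool
  unify Bool ~ Bool
  unify Bool ~ Bool
  unify a -> b -> Int ~ Bool -> e
  unify a ~ Bool
  unify b -> Int ~ e
_ _ : b -> Int
let x : b -> Int
\v._ : f -> Bool

Answer: a -> Bool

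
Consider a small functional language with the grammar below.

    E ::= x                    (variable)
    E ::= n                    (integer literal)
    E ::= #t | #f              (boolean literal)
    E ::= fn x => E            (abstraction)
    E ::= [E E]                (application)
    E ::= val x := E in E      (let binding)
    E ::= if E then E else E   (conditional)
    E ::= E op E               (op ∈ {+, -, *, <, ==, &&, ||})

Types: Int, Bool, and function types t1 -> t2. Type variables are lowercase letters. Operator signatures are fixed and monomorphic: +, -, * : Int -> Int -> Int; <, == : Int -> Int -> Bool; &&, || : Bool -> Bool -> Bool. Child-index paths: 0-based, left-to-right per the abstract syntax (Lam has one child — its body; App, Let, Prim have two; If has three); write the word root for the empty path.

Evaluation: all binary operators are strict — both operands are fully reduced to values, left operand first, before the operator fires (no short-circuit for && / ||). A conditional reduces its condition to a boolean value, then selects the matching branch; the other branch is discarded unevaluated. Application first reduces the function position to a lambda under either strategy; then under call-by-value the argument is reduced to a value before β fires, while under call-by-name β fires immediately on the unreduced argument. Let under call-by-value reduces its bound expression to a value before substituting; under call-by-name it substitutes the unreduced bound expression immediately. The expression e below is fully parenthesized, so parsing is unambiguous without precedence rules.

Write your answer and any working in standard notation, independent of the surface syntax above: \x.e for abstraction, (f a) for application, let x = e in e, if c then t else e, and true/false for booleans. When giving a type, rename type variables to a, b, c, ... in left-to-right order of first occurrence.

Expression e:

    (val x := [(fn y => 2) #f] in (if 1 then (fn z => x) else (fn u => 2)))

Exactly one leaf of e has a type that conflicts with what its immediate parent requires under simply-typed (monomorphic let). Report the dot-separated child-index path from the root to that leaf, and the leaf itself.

Working:
\y._ : a -> Int
  unify a -> Int ~ Bool -> b
  unify a ~ Bool
  unify Int ~ b
_ _ : Int
let x : Int
  unify Int ~ Bool
  FAIL: mismatch Int ~ Bool

Answer: 1.0 : 1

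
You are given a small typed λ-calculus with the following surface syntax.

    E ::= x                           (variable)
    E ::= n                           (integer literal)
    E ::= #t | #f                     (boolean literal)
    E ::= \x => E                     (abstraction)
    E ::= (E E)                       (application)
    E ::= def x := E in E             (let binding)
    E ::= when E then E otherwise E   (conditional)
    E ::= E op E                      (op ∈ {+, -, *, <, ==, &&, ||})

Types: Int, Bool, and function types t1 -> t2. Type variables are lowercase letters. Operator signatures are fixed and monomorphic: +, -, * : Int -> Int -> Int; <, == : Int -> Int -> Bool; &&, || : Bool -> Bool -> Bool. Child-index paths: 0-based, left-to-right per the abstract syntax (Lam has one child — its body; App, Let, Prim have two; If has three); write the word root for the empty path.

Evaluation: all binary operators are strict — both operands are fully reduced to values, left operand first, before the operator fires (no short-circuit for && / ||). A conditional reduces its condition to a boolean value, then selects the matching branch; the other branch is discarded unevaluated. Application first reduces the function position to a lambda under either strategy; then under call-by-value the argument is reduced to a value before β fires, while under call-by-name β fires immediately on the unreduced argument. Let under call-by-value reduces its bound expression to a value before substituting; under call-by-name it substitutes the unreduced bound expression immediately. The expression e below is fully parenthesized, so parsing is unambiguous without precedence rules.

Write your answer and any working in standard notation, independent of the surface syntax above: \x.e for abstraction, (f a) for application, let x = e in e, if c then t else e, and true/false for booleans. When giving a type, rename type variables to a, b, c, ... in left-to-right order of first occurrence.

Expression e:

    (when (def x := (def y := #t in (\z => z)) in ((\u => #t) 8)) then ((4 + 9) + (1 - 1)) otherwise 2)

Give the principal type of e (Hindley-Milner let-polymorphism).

Answer: Int

Trace:
let y : Bool
z : a
\z._ : a -> a
let x : forall. a -> a
\u._ : b -> Bool
  unify b -> Bool ~ Int -> c
  unify b ~ Int
  unify Bool ~ c
_ _ : Bool
  unify Bool ~ Bool
  unify Int ~ Int
  unify Int ~ Int
  unify Int ~ Int
  unify Int ~ Int
  unify Int ~ Int
  unify Int ~ Int
  unify Int ~ Int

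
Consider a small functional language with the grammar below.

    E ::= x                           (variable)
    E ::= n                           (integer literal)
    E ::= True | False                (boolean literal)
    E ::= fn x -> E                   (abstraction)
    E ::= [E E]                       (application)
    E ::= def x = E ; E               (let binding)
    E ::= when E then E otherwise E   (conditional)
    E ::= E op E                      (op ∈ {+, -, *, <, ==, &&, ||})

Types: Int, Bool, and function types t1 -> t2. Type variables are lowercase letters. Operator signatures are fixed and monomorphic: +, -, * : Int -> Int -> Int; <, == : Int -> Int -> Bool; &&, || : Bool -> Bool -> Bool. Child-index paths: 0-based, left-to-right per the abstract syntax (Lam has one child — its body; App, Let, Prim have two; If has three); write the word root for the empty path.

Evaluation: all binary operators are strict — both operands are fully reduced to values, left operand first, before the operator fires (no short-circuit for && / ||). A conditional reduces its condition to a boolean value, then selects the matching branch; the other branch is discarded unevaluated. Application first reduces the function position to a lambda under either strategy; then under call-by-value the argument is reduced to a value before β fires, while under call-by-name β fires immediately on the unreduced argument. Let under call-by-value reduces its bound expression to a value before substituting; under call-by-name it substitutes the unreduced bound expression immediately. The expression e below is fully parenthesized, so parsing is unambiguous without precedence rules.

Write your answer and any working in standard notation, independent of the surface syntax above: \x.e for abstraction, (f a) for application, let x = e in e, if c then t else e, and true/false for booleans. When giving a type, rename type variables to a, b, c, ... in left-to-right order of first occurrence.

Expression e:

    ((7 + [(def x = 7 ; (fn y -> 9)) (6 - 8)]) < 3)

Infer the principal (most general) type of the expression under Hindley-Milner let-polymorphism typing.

Trace:
  unify Int ~ Int
let x : Int
\y._ : a -> Int
  unify Int ~ Int
  unify Int ~ Int
  unify a -> Int ~ Int -> b
  unify a ~ Int
  unify Int ~ b
_ _ : Int
  unify Int ~ Int
  unify Int ~ Int
  unify Int ~ Int

Answer: Bool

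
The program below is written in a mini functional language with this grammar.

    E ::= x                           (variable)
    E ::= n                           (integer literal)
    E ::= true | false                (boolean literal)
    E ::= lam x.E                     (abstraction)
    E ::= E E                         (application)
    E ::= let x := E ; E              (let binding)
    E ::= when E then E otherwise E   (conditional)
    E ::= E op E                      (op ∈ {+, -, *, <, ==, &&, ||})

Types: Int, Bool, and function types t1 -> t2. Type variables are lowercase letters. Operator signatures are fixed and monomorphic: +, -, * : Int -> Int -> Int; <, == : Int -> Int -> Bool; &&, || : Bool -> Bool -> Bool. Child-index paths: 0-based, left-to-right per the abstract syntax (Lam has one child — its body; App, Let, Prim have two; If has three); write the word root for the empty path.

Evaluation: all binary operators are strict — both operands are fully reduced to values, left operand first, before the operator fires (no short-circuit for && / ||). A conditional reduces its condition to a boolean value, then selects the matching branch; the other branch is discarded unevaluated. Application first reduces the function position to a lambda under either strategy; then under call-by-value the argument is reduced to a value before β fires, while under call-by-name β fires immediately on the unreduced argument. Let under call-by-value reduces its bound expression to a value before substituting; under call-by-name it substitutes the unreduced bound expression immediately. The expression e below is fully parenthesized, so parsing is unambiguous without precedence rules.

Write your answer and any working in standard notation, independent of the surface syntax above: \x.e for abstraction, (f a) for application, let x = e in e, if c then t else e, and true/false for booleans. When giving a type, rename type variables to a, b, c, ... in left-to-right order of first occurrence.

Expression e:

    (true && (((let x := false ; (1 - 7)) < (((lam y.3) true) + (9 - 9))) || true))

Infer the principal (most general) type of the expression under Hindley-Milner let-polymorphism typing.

Trace:
  unify Bool ~ Bool
let x : Bool
  unify Int ~ Int
  unify Int ~ Int
  unify Int ~ Int
\y._ : a -> Int
  unify a -> Int ~ Bool -> b
  unify a ~ Bool
  unify Int ~ b
_ _ : Int
  unify Int ~ Int
  unify Int ~ Int
  unify Int ~ Int
  unify Int ~ Int
  unify Int ~ Int
  unify Bool ~ Bool
  unify Bool ~ Bool
  unify Bool ~ Bool

Answer: Bool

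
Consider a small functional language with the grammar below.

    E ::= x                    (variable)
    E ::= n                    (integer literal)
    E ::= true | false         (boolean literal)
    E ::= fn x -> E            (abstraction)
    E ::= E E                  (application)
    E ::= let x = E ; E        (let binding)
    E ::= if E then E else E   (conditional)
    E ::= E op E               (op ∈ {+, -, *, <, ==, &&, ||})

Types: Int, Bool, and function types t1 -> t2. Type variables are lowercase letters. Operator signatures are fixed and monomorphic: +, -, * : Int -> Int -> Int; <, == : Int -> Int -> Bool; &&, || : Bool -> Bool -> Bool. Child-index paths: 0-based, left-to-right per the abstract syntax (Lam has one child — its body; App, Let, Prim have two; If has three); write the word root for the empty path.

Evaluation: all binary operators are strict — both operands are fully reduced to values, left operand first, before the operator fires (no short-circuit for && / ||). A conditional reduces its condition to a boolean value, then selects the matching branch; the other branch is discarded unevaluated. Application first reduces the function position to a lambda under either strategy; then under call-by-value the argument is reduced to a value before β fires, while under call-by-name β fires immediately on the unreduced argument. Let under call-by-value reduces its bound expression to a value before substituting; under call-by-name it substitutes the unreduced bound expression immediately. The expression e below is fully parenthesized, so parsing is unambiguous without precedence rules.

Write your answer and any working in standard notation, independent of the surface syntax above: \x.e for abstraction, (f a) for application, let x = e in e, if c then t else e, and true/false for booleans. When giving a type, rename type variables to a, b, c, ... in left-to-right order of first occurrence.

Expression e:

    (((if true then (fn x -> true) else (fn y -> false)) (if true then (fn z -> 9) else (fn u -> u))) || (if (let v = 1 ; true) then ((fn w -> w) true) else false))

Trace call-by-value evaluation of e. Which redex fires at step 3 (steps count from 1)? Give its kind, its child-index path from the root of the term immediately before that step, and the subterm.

Answer: beta at 0 : ((\x.true) (\z.9))

Derivation:
step 0: (((if true then (\x.true) else (\y.false)) (if true then (\z.9) else (\u.u))) || (if (let v = 1 in true) then ((\w.w) true) else false))
step 1: [if@0.0] (((\x.true) (if true then (\z.9) else (\u.u))) || (if (let v = 1 in true) then ((\w.w) true) else false))
step 2: [if@0.1] (((\x.true) (\z.9)) || (if (let v = 1 in true) then ((\w.w) true) else false))
step 3: [beta@0] (true || (if (let v = 1 in true) then ((\w.w) true) else false))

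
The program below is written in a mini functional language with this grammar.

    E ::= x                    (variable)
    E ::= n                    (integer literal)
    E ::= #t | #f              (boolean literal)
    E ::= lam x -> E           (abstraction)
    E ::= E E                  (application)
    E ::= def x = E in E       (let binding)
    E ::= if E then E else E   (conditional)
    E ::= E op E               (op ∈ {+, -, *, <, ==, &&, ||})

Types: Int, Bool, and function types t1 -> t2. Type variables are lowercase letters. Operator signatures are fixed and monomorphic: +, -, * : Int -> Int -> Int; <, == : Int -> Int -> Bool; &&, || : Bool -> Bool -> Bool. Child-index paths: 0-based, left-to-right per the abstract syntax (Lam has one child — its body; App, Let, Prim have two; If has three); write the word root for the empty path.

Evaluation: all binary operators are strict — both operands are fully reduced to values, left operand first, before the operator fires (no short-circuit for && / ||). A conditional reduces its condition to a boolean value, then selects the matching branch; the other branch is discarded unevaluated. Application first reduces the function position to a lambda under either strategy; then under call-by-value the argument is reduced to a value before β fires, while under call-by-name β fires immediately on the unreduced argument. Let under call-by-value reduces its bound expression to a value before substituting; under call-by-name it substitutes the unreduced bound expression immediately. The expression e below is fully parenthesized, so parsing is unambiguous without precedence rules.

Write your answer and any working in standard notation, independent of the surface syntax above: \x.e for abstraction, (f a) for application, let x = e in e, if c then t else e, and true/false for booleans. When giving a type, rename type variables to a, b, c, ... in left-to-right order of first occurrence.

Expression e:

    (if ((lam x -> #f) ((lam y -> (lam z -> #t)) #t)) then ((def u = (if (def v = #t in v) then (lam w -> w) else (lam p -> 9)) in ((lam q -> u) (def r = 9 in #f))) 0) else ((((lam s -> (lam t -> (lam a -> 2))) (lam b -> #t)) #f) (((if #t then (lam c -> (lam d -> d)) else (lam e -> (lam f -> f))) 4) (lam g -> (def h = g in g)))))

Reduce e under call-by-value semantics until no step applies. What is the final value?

Trace:
step 0: (if ((\x.false) ((\y.(\z.true)) true)) then ((let u = (if (let v = true in v) then (\w.w) else (\p.9)) in ((\q.u) (let r = 9 in false))) 0) else ((((\s.(\t.(\a.2))) (\b.true)) false) (((if true then (\c.(\d.d)) else (\e.(\f.f))) 4) (\g.(let h = g in g)))))
step 1: [beta@0.1] (if ((\x.false) (\z.true)) then ((let u = (if (let v = true in v) then (\w.w) else (\p.9)) in ((\q.u) (let r = 9 in false))) 0) else ((((\s.(\t.(\a.2))) (\b.true)) false) (((if true then (\c.(\d.d)) else (\e.(\f.f))) 4) (\g.(let h = g in g)))))
step 2: [beta@0] (if false then ((let u = (if (let v = true in v) then (\w.w) else (\p.9)) in ((\q.u) (let r = 9 in false))) 0) else ((((\s.(\t.(\a.2))) (\b.true)) false) (((if true then (\c.(\d.d)) else (\e.(\f.f))) 4) (\g.(let h = g in g)))))
step 3: [if@root] ((((\s.(\t.(\a.2))) (\b.true)) false) (((if true then (\c.(\d.d)) else (\e.(\f.f))) 4) (\g.(let h = g in g))))
step 4: [beta@0.0] (((\t.(\a.2)) false) (((if true then (\c.(\d.d)) else (\e.(\f.f))) 4) (\g.(let h = g in g))))
step 5: [beta@0] ((\a.2) (((if true then (\c.(\d.d)) else (\e.(\f.f))) 4) (\g.(let h = g in g))))
step 6: [if@1.0.0] ((\a.2) (((\c.(\d.d)) 4) (\g.(let h = g in g))))
step 7: [beta@1.0] ((\a.2) ((\d.d) (\g.(let h = g in g))))
step 8: [beta@1] ((\a.2) (\g.(let h = g in g)))
step 9: [beta@root] 2

Answer: 2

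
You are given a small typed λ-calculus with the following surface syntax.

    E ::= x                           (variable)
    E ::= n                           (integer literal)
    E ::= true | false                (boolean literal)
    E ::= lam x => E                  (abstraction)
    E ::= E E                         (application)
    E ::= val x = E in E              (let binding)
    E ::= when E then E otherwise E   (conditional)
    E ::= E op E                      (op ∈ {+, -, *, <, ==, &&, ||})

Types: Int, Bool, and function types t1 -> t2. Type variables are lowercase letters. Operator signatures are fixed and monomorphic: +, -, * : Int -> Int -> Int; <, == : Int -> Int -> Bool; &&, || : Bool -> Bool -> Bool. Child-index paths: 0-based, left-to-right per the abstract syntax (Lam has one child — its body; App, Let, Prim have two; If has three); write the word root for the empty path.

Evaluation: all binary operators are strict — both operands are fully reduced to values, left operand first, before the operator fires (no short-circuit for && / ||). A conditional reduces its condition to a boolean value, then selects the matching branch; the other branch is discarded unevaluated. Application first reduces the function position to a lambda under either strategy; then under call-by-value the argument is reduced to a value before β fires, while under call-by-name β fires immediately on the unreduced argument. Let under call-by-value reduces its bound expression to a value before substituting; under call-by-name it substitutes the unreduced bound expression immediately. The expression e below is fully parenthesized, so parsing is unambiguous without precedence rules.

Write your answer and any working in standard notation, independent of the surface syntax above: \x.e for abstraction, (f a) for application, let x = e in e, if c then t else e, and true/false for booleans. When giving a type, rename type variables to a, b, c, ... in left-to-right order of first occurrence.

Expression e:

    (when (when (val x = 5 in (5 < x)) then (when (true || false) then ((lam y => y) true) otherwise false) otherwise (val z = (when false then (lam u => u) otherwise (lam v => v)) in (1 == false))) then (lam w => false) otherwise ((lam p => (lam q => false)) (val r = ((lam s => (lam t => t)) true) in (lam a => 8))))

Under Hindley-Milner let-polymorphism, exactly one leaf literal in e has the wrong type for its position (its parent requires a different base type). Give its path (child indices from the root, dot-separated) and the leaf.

Answer: 0.2.1.1 : false

Trace:
let x : Int
  unify Int ~ Int
x : Int
  unify Int ~ Int
  unify Bool ~ Bool
  unify Bool ~ Bool
  unify Bool ~ Bool
  unify Bool ~ Bool
y : a
\y._ : a -> a
  unify a -> a ~ Bool -> b
  unify a ~ Bool
  unify Bool ~ b
_ _ : Bool
  unify Bool ~ Bool
  unify Bool ~ Bool
u : c
\u._ : c -> c
v : d
\v._ : d -> d
  unify c -> c ~ d -> d
  unify c ~ d
  unify d ~ d
let z : forall. d -> d
  unify Int ~ Int
  unify Bool ~ Int
  FAIL: mismatch Bool ~ Int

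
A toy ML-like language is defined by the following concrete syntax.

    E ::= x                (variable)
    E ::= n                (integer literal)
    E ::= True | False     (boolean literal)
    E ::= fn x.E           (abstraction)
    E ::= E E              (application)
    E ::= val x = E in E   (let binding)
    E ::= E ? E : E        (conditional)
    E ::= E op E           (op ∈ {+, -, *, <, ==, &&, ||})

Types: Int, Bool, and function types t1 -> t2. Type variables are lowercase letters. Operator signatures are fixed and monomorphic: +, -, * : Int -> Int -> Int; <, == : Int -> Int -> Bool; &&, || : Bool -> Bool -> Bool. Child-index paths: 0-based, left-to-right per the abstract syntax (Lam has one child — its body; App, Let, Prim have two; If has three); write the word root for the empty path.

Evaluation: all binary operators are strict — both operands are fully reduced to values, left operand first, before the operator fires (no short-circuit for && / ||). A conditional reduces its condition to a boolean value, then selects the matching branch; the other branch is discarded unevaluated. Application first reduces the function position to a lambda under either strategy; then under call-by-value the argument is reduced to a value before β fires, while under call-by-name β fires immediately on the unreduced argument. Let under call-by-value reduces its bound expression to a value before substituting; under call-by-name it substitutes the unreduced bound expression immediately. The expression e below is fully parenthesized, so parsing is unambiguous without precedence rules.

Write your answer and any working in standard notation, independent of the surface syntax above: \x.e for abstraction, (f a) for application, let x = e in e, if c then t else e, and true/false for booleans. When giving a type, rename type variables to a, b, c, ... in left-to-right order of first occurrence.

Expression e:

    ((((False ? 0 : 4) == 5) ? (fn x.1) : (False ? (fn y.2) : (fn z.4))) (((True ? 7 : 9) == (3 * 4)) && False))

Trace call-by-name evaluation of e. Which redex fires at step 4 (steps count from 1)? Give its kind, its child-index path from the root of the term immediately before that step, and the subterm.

Answer: if at 0 : (if false then (\y.2) else (\z.4))

Derivation:
step 0: ((if ((if false then 0 else 4) == 5) then (\x.1) else (if false then (\y.2) else (\z.4))) (((if true then 7 else 9) == (3 * 4)) && false))
step 1: [if@0.0.0] ((if (4 == 5) then (\x.1) else (if false then (\y.2) else (\z.4))) (((if true then 7 else 9) == (3 * 4)) && false))
step 2: [delta@0.0] ((if false then (\x.1) else (if false then (\y.2) else (\z.4))) (((if true then 7 else 9) == (3 * 4)) && false))
step 3: [if@0] ((if false then (\y.2) else (\z.4)) (((if true then 7 else 9) == (3 * 4)) && false))
step 4: [if@0] ((\z.4) (((if true then 7 else 9) == (3 * 4)) && false))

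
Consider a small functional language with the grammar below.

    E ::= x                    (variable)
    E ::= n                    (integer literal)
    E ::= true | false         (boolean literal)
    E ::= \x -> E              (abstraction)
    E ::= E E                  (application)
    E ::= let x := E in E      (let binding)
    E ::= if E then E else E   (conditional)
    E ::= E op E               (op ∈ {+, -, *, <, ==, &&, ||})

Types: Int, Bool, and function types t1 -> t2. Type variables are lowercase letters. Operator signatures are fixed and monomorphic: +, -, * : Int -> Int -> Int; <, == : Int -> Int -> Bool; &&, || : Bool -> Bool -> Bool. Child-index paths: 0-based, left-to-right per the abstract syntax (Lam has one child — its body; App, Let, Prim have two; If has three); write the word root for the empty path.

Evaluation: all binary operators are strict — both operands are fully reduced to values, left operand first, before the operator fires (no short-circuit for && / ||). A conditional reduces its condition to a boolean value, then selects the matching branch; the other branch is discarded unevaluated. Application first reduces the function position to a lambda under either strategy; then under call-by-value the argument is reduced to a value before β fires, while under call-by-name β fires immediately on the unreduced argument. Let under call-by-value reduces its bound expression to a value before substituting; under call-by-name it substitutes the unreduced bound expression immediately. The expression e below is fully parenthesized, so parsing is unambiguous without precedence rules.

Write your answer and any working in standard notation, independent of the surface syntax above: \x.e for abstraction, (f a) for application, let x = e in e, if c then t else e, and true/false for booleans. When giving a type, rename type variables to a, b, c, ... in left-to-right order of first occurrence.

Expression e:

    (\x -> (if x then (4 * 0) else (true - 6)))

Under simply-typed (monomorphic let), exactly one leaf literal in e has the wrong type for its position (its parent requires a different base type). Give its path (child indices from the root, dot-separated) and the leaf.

Answer: 0.2.0 : true

Trace:
x : a
  unify a ~ Bool
  unify Int ~ Int
  unify Int ~ Int
  unify Bool ~ Int
  FAIL: mismatch Bool ~ Int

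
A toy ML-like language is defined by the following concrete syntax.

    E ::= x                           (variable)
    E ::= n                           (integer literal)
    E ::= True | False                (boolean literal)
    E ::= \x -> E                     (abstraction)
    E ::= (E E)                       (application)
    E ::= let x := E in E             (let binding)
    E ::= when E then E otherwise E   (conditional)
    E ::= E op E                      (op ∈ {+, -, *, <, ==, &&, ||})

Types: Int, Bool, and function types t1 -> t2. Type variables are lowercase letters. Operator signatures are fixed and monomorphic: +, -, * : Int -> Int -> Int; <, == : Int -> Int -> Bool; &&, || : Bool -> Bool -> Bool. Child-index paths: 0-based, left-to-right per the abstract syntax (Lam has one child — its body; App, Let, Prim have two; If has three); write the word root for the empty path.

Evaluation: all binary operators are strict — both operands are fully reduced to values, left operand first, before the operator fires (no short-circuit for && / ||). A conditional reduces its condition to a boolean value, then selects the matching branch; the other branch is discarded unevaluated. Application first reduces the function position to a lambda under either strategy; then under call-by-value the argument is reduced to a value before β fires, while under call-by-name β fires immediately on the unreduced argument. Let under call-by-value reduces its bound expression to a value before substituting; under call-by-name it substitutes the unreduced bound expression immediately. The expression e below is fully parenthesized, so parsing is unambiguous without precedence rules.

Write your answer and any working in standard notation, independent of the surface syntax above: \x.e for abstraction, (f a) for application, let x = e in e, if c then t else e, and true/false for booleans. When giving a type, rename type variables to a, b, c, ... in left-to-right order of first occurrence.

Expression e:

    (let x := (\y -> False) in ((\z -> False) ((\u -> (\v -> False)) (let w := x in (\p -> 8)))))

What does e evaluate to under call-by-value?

Derivation:
step 0: (let x = (\y.false) in ((\z.false) ((\u.(\v.false)) (let w = x in (\p.8)))))
step 1: [let@root] ((\z.false) ((\u.(\v.false)) (let w = (\y.false) in (\p.8))))
step 2: [let@1.1] ((\z.false) ((\u.(\v.false)) (\p.8)))
step 3: [beta@1] ((\z.false) (\v.false))
step 4: [beta@root] false

Answer: false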